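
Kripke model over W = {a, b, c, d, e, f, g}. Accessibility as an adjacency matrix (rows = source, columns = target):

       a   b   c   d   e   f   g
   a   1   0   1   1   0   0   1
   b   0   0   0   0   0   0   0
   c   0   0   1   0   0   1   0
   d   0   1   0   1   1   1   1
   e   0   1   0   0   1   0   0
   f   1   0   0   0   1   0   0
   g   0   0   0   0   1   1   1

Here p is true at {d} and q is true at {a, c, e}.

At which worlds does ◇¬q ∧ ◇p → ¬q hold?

a: ◇¬q ∧ ◇p is T, ¬q is F. ✗
b: ◇¬q ∧ ◇p is F, ¬q is T. ✓
c: ◇¬q ∧ ◇p is F, ¬q is F. ✓
d: ◇¬q ∧ ◇p is T, ¬q is T. ✓
e: ◇¬q ∧ ◇p is F, ¬q is F. ✓
f: ◇¬q ∧ ◇p is F, ¬q is T. ✓
g: ◇¬q ∧ ◇p is F, ¬q is T. ✓

{b, c, d, e, f, g}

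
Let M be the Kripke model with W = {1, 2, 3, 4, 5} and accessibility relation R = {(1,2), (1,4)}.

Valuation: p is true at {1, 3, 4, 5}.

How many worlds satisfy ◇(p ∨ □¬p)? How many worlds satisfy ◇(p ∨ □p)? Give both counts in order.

For ◇(p ∨ □¬p):
1: successors {2, 4}; p ∨ □¬p there: 2:T, 4:T. ✓
2: no successors, so ◇(p ∨ □¬p) fails. ✗
3: no successors, so ◇(p ∨ □¬p) fails. ✗
4: no successors, so ◇(p ∨ □¬p) fails. ✗
5: no successors, so ◇(p ∨ □¬p) fails. ✗
— 1 world.
For ◇(p ∨ □p):
1: successors {2, 4}; p ∨ □p there: 2:T, 4:T. ✓
2: no successors, so ◇(p ∨ □p) fails. ✗
3: no successors, so ◇(p ∨ □p) fails. ✗
4: no successors, so ◇(p ∨ □p) fails. ✗
5: no successors, so ◇(p ∨ □p) fails. ✗
— 1 world.

1 and 1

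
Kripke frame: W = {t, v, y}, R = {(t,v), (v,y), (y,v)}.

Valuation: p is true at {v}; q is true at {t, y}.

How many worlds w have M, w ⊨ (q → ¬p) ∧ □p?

2

t: q → ¬p is T, □p is T. ✓
v: q → ¬p is T, □p is F. ✗
y: q → ¬p is T, □p is T. ✓
Satisfying worlds: {t, y}.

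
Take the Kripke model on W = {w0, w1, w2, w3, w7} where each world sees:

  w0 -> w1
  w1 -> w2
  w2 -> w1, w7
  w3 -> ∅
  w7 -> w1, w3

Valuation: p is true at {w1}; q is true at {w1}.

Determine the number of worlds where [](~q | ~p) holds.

w0: successors {w1}; ~q | ~p there: w1:F. ✗
w1: successors {w2}; ~q | ~p there: w2:T. ✓
w2: successors {w1, w7}; ~q | ~p there: w1:F, w7:T. ✗
w3: no successors, so [](~q | ~p) holds vacuously. ✓
w7: successors {w1, w3}; ~q | ~p there: w1:F, w3:T. ✗
Satisfying worlds: {w1, w3}.

2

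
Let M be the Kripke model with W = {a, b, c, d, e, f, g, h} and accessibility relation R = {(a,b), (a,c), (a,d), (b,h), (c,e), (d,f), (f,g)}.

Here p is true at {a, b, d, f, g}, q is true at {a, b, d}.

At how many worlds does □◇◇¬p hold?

3

a: successors {b, c, d}; ◇◇¬p there: b:F, c:F, d:F. ✗
b: successors {h}; ◇◇¬p there: h:F. ✗
c: successors {e}; ◇◇¬p there: e:F. ✗
d: successors {f}; ◇◇¬p there: f:F. ✗
e: no successors, so □◇◇¬p holds vacuously. ✓
f: successors {g}; ◇◇¬p there: g:F. ✗
g: no successors, so □◇◇¬p holds vacuously. ✓
h: no successors, so □◇◇¬p holds vacuously. ✓
Satisfying worlds: {e, g, h}.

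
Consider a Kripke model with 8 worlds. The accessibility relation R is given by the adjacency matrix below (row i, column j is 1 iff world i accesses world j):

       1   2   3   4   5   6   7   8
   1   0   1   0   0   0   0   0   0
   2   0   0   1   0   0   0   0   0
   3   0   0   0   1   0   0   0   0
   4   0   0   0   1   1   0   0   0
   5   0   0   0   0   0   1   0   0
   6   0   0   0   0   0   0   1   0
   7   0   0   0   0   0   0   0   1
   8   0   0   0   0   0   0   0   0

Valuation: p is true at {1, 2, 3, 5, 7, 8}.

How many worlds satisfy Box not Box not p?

1: successors {2}; not Box not p there: 2:T. ✓
2: successors {3}; not Box not p there: 3:F. ✗
3: successors {4}; not Box not p there: 4:T. ✓
4: successors {4, 5}; not Box not p there: 4:T, 5:F. ✗
5: successors {6}; not Box not p there: 6:T. ✓
6: successors {7}; not Box not p there: 7:T. ✓
7: successors {8}; not Box not p there: 8:F. ✗
8: no successors, so Box not Box not p holds vacuously. ✓
Satisfying worlds: {1, 3, 5, 6, 8}.

5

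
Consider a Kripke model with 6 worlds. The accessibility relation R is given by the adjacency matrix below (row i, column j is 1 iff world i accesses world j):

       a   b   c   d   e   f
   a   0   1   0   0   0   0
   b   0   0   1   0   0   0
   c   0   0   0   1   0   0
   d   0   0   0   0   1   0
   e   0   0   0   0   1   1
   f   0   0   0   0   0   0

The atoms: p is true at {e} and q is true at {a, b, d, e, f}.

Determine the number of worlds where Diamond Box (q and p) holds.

a: successors {b}; Box (q and p) there: b:F. ✗
b: successors {c}; Box (q and p) there: c:F. ✗
c: successors {d}; Box (q and p) there: d:T. ✓
d: successors {e}; Box (q and p) there: e:F. ✗
e: successors {e, f}; Box (q and p) there: e:F, f:T. ✓
f: no successors, so Diamond Box (q and p) fails. ✗
Satisfying worlds: {c, e}.

2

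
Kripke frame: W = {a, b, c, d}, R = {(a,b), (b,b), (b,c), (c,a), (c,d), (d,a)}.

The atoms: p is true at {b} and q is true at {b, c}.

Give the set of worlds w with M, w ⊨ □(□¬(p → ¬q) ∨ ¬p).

{c, d}

a: successors {b}; □¬(p → ¬q) ∨ ¬p there: b:F. ✗
b: successors {b, c}; □¬(p → ¬q) ∨ ¬p there: b:F, c:T. ✗
c: successors {a, d}; □¬(p → ¬q) ∨ ¬p there: a:T, d:T. ✓
d: successors {a}; □¬(p → ¬q) ∨ ¬p there: a:T. ✓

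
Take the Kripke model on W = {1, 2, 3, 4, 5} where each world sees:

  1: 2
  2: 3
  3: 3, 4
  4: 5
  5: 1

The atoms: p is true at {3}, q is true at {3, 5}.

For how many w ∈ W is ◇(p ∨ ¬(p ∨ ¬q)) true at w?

1: successors {2}; p ∨ ¬(p ∨ ¬q) there: 2:F. ✗
2: successors {3}; p ∨ ¬(p ∨ ¬q) there: 3:T. ✓
3: successors {3, 4}; p ∨ ¬(p ∨ ¬q) there: 3:T, 4:F. ✓
4: successors {5}; p ∨ ¬(p ∨ ¬q) there: 5:T. ✓
5: successors {1}; p ∨ ¬(p ∨ ¬q) there: 1:F. ✗
Satisfying worlds: {2, 3, 4}.

3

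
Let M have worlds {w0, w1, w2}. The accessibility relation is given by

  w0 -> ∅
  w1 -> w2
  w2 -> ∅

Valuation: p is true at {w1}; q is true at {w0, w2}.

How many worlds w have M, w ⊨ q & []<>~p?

2

w0: q is T, []<>~p is T. ✓
w1: q is F, []<>~p is F. ✗
w2: q is T, []<>~p is T. ✓
Satisfying worlds: {w0, w2}.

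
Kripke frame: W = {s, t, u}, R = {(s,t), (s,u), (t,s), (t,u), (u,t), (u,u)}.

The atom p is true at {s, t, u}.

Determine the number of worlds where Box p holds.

s: successors {t, u}; p there: t:T, u:T. ✓
t: successors {s, u}; p there: s:T, u:T. ✓
u: successors {t, u}; p there: t:T, u:T. ✓
Satisfying worlds: {s, t, u}.

3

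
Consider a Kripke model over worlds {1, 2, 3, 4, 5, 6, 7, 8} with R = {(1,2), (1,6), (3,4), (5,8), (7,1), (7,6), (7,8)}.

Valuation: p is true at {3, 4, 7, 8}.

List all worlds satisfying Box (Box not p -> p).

{2, 3, 4, 5, 6, 8}

1: successors {2, 6}; Box not p -> p there: 2:F, 6:F. ✗
2: no successors, so Box (Box not p -> p) holds vacuously. ✓
3: successors {4}; Box not p -> p there: 4:T. ✓
4: no successors, so Box (Box not p -> p) holds vacuously. ✓
5: successors {8}; Box not p -> p there: 8:T. ✓
6: no successors, so Box (Box not p -> p) holds vacuously. ✓
7: successors {1, 6, 8}; Box not p -> p there: 1:F, 6:F, 8:T. ✗
8: no successors, so Box (Box not p -> p) holds vacuously. ✓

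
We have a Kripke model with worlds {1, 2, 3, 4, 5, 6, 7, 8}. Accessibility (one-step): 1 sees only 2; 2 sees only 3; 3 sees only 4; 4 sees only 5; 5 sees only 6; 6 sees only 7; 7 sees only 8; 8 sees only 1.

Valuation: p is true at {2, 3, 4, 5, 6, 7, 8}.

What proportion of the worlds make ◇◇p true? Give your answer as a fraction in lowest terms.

7/8

1: successors {2}; ◇p there: 2:T. ✓
2: successors {3}; ◇p there: 3:T. ✓
3: successors {4}; ◇p there: 4:T. ✓
4: successors {5}; ◇p there: 5:T. ✓
5: successors {6}; ◇p there: 6:T. ✓
6: successors {7}; ◇p there: 7:T. ✓
7: successors {8}; ◇p there: 8:F. ✗
8: successors {1}; ◇p there: 1:T. ✓
That's 7 of 8 worlds, so 7/8.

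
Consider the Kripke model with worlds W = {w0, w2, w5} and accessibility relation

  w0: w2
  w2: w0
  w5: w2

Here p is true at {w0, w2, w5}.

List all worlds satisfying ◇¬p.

∅

w0: successors {w2}; ¬p there: w2:F. ✗
w2: successors {w0}; ¬p there: w0:F. ✗
w5: successors {w2}; ¬p there: w2:F. ✗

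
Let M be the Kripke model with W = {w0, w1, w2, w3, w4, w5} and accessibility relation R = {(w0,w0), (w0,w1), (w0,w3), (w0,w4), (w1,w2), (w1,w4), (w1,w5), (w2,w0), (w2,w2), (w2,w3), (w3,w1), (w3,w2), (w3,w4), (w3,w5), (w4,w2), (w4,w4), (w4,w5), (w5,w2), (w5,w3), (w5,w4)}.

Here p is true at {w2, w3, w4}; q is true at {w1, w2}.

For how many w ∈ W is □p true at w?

w0: successors {w0, w1, w3, w4}; p there: w0:F, w1:F, w3:T, w4:T. ✗
w1: successors {w2, w4, w5}; p there: w2:T, w4:T, w5:F. ✗
w2: successors {w0, w2, w3}; p there: w0:F, w2:T, w3:T. ✗
w3: successors {w1, w2, w4, w5}; p there: w1:F, w2:T, w4:T, w5:F. ✗
w4: successors {w2, w4, w5}; p there: w2:T, w4:T, w5:F. ✗
w5: successors {w2, w3, w4}; p there: w2:T, w3:T, w4:T. ✓
Satisfying worlds: {w5}.

1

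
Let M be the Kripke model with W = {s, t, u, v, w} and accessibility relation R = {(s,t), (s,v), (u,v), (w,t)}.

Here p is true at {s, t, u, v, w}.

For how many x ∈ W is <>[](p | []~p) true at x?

3

s: successors {t, v}; [](p | []~p) there: t:T, v:T. ✓
t: no successors, so <>[](p | []~p) fails. ✗
u: successors {v}; [](p | []~p) there: v:T. ✓
v: no successors, so <>[](p | []~p) fails. ✗
w: successors {t}; [](p | []~p) there: t:T. ✓
Satisfying worlds: {s, u, w}.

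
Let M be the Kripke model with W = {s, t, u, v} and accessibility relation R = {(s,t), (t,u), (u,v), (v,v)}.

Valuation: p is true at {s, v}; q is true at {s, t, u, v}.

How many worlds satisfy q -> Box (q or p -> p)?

s: q is T, Box (q or p -> p) is F. ✗
t: q is T, Box (q or p -> p) is F. ✗
u: q is T, Box (q or p -> p) is T. ✓
v: q is T, Box (q or p -> p) is T. ✓
Satisfying worlds: {u, v}.

2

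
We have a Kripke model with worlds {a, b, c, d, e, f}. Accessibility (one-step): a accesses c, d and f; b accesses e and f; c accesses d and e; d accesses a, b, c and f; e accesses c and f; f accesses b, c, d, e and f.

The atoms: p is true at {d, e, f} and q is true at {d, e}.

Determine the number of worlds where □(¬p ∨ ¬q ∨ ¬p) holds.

2

a: successors {c, d, f}; ¬p ∨ ¬q ∨ ¬p there: c:T, d:F, f:T. ✗
b: successors {e, f}; ¬p ∨ ¬q ∨ ¬p there: e:F, f:T. ✗
c: successors {d, e}; ¬p ∨ ¬q ∨ ¬p there: d:F, e:F. ✗
d: successors {a, b, c, f}; ¬p ∨ ¬q ∨ ¬p there: a:T, b:T, c:T, f:T. ✓
e: successors {c, f}; ¬p ∨ ¬q ∨ ¬p there: c:T, f:T. ✓
f: successors {b, c, d, e, f}; ¬p ∨ ¬q ∨ ¬p there: b:T, c:T, d:F, e:F, f:T. ✗
Satisfying worlds: {d, e}.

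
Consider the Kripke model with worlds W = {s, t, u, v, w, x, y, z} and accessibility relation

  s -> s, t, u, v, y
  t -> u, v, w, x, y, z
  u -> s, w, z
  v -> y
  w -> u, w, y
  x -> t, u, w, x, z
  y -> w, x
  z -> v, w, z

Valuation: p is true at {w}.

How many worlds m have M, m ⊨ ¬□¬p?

6

s: □¬p is T. ✗
t: □¬p is F. ✓
u: □¬p is F. ✓
v: □¬p is T. ✗
w: □¬p is F. ✓
x: □¬p is F. ✓
y: □¬p is F. ✓
z: □¬p is F. ✓
Satisfying worlds: {t, u, w, x, y, z}.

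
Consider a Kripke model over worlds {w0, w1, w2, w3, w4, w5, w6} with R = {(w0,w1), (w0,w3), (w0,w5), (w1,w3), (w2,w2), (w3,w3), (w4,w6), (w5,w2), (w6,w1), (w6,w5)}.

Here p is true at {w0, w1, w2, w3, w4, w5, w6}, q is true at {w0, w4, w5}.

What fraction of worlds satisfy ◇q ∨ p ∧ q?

4/7

w0: ◇q is T, p ∧ q is T. ✓
w1: ◇q is F, p ∧ q is F. ✗
w2: ◇q is F, p ∧ q is F. ✗
w3: ◇q is F, p ∧ q is F. ✗
w4: ◇q is F, p ∧ q is T. ✓
w5: ◇q is F, p ∧ q is T. ✓
w6: ◇q is T, p ∧ q is F. ✓
That's 4 of 7 worlds, so 4/7.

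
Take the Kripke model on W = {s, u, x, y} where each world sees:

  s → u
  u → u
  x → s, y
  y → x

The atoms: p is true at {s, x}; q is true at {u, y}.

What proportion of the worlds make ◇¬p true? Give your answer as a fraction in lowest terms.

3/4

s: successors {u}; ¬p there: u:T. ✓
u: successors {u}; ¬p there: u:T. ✓
x: successors {s, y}; ¬p there: s:F, y:T. ✓
y: successors {x}; ¬p there: x:F. ✗
That's 3 of 4 worlds, so 3/4.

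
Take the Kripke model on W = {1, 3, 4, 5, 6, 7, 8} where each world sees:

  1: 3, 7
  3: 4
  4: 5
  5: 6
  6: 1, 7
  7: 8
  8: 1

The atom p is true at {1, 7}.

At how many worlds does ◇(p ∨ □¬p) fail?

2

1: successors {3, 7}; p ∨ □¬p there: 3:T, 7:T. ✓
3: successors {4}; p ∨ □¬p there: 4:T. ✓
4: successors {5}; p ∨ □¬p there: 5:T. ✓
5: successors {6}; p ∨ □¬p there: 6:F. ✗
6: successors {1, 7}; p ∨ □¬p there: 1:T, 7:T. ✓
7: successors {8}; p ∨ □¬p there: 8:F. ✗
8: successors {1}; p ∨ □¬p there: 1:T. ✓
Satisfying worlds: {1, 3, 4, 6, 8}.
So ◇(p ∨ □¬p) fails at the other 2 worlds.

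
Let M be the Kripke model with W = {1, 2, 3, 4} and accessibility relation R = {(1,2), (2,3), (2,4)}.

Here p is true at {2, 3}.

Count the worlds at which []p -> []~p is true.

3

1: []p is T, []~p is F. ✗
2: []p is F, []~p is F. ✓
3: []p is T, []~p is T. ✓
4: []p is T, []~p is T. ✓
Satisfying worlds: {2, 3, 4}.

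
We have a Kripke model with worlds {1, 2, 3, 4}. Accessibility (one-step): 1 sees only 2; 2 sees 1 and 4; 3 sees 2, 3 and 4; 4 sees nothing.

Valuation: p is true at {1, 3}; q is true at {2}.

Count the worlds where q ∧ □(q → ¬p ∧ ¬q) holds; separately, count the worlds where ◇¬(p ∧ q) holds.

1 and 3

For q ∧ □(q → ¬p ∧ ¬q):
1: q is F, □(q → ¬p ∧ ¬q) is F. ✗
2: q is T, □(q → ¬p ∧ ¬q) is T. ✓
3: q is F, □(q → ¬p ∧ ¬q) is F. ✗
4: q is F, □(q → ¬p ∧ ¬q) is T. ✗
— 1 world.
For ◇¬(p ∧ q):
1: successors {2}; ¬(p ∧ q) there: 2:T. ✓
2: successors {1, 4}; ¬(p ∧ q) there: 1:T, 4:T. ✓
3: successors {2, 3, 4}; ¬(p ∧ q) there: 2:T, 3:T, 4:T. ✓
4: no successors, so ◇¬(p ∧ q) fails. ✗
— 3 worlds.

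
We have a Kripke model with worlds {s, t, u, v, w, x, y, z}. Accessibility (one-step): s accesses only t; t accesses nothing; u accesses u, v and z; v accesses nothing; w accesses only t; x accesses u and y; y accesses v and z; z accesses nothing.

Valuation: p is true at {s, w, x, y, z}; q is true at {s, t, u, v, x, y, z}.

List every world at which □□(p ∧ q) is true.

s: successors {t}; □(p ∧ q) there: t:T. ✓
t: no successors, so □□(p ∧ q) holds vacuously. ✓
u: successors {u, v, z}; □(p ∧ q) there: u:F, v:T, z:T. ✗
v: no successors, so □□(p ∧ q) holds vacuously. ✓
w: successors {t}; □(p ∧ q) there: t:T. ✓
x: successors {u, y}; □(p ∧ q) there: u:F, y:F. ✗
y: successors {v, z}; □(p ∧ q) there: v:T, z:T. ✓
z: no successors, so □□(p ∧ q) holds vacuously. ✓

{s, t, v, w, y, z}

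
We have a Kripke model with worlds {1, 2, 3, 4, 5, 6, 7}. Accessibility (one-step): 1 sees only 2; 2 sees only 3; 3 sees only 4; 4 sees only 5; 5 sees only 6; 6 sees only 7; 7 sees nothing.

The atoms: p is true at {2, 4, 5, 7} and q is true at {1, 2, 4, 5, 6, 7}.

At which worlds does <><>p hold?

{2, 3, 5}

1: successors {2}; <>p there: 2:F. ✗
2: successors {3}; <>p there: 3:T. ✓
3: successors {4}; <>p there: 4:T. ✓
4: successors {5}; <>p there: 5:F. ✗
5: successors {6}; <>p there: 6:T. ✓
6: successors {7}; <>p there: 7:F. ✗
7: no successors, so <><>p fails. ✗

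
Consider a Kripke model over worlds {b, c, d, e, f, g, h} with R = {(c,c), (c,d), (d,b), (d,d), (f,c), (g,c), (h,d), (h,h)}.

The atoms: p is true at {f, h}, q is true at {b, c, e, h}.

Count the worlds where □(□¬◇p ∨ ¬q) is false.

b: no successors, so □(□¬◇p ∨ ¬q) holds vacuously. ✓
c: successors {c, d}; □¬◇p ∨ ¬q there: c:T, d:T. ✓
d: successors {b, d}; □¬◇p ∨ ¬q there: b:T, d:T. ✓
e: no successors, so □(□¬◇p ∨ ¬q) holds vacuously. ✓
f: successors {c}; □¬◇p ∨ ¬q there: c:T. ✓
g: successors {c}; □¬◇p ∨ ¬q there: c:T. ✓
h: successors {d, h}; □¬◇p ∨ ¬q there: d:T, h:F. ✗
Satisfying worlds: {b, c, d, e, f, g}.
So □(□¬◇p ∨ ¬q) fails at the other 1 world.

1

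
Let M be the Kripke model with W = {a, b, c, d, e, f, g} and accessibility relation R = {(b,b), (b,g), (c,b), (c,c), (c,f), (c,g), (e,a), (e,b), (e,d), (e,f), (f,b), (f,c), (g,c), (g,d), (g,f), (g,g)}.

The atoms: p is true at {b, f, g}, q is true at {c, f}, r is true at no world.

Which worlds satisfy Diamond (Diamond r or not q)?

a: no successors, so Diamond (Diamond r or not q) fails. ✗
b: successors {b, g}; Diamond r or not q there: b:T, g:T. ✓
c: successors {b, c, f, g}; Diamond r or not q there: b:T, c:F, f:F, g:T. ✓
d: no successors, so Diamond (Diamond r or not q) fails. ✗
e: successors {a, b, d, f}; Diamond r or not q there: a:T, b:T, d:T, f:F. ✓
f: successors {b, c}; Diamond r or not q there: b:T, c:F. ✓
g: successors {c, d, f, g}; Diamond r or not q there: c:F, d:T, f:F, g:T. ✓

{b, c, e, f, g}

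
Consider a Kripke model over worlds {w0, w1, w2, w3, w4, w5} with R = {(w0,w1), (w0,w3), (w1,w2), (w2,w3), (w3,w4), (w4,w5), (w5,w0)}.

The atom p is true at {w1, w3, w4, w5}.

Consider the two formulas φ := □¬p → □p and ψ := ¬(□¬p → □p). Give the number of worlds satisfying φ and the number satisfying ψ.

For □¬p → □p:
w0: □¬p is F, □p is T. ✓
w1: □¬p is T, □p is F. ✗
w2: □¬p is F, □p is T. ✓
w3: □¬p is F, □p is T. ✓
w4: □¬p is F, □p is T. ✓
w5: □¬p is T, □p is F. ✗
— 4 worlds.
For ¬(□¬p → □p):
w0: □¬p → □p is T. ✗
w1: □¬p → □p is F. ✓
w2: □¬p → □p is T. ✗
w3: □¬p → □p is T. ✗
w4: □¬p → □p is T. ✗
w5: □¬p → □p is F. ✓
— 2 worlds.

4 and 2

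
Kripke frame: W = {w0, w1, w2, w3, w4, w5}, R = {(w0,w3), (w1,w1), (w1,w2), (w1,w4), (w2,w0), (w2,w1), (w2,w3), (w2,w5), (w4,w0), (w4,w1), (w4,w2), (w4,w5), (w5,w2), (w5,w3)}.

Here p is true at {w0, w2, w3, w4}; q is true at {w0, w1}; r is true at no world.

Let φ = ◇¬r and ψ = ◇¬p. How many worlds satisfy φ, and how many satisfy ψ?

For ◇¬r:
w0: successors {w3}; ¬r there: w3:T. ✓
w1: successors {w1, w2, w4}; ¬r there: w1:T, w2:T, w4:T. ✓
w2: successors {w0, w1, w3, w5}; ¬r there: w0:T, w1:T, w3:T, w5:T. ✓
w3: no successors, so ◇¬r fails. ✗
w4: successors {w0, w1, w2, w5}; ¬r there: w0:T, w1:T, w2:T, w5:T. ✓
w5: successors {w2, w3}; ¬r there: w2:T, w3:T. ✓
— 5 worlds.
For ◇¬p:
w0: successors {w3}; ¬p there: w3:F. ✗
w1: successors {w1, w2, w4}; ¬p there: w1:T, w2:F, w4:F. ✓
w2: successors {w0, w1, w3, w5}; ¬p there: w0:F, w1:T, w3:F, w5:T. ✓
w3: no successors, so ◇¬p fails. ✗
w4: successors {w0, w1, w2, w5}; ¬p there: w0:F, w1:T, w2:F, w5:T. ✓
w5: successors {w2, w3}; ¬p there: w2:F, w3:F. ✗
— 3 worlds.

5 and 3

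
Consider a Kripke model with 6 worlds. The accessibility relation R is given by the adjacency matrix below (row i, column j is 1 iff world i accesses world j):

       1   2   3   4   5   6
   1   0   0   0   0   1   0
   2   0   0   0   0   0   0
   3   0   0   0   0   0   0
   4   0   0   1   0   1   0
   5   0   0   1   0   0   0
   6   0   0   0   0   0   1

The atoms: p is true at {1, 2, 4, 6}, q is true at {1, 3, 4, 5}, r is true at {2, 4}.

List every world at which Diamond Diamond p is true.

1: successors {5}; Diamond p there: 5:F. ✗
2: no successors, so Diamond Diamond p fails. ✗
3: no successors, so Diamond Diamond p fails. ✗
4: successors {3, 5}; Diamond p there: 3:F, 5:F. ✗
5: successors {3}; Diamond p there: 3:F. ✗
6: successors {6}; Diamond p there: 6:T. ✓

{6}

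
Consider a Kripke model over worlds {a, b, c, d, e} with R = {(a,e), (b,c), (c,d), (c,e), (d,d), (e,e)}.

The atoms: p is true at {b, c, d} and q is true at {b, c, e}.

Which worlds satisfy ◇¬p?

{a, c, e}

a: successors {e}; ¬p there: e:T. ✓
b: successors {c}; ¬p there: c:F. ✗
c: successors {d, e}; ¬p there: d:F, e:T. ✓
d: successors {d}; ¬p there: d:F. ✗
e: successors {e}; ¬p there: e:T. ✓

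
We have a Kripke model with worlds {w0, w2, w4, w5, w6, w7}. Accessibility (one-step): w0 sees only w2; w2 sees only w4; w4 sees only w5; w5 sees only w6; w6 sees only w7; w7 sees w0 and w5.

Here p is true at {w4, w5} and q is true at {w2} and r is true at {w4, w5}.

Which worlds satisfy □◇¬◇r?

{w2, w4, w6}

w0: successors {w2}; ◇¬◇r there: w2:F. ✗
w2: successors {w4}; ◇¬◇r there: w4:T. ✓
w4: successors {w5}; ◇¬◇r there: w5:T. ✓
w5: successors {w6}; ◇¬◇r there: w6:F. ✗
w6: successors {w7}; ◇¬◇r there: w7:T. ✓
w7: successors {w0, w5}; ◇¬◇r there: w0:F, w5:T. ✗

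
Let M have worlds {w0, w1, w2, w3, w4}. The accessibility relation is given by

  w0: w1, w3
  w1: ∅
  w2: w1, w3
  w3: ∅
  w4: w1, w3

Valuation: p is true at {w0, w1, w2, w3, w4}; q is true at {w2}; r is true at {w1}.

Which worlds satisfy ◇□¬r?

w0: successors {w1, w3}; □¬r there: w1:T, w3:T. ✓
w1: no successors, so ◇□¬r fails. ✗
w2: successors {w1, w3}; □¬r there: w1:T, w3:T. ✓
w3: no successors, so ◇□¬r fails. ✗
w4: successors {w1, w3}; □¬r there: w1:T, w3:T. ✓

{w0, w2, w4}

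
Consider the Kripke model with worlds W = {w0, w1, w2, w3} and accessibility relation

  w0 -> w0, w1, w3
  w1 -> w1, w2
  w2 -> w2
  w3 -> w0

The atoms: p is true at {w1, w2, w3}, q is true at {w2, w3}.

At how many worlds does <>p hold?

3

w0: successors {w0, w1, w3}; p there: w0:F, w1:T, w3:T. ✓
w1: successors {w1, w2}; p there: w1:T, w2:T. ✓
w2: successors {w2}; p there: w2:T. ✓
w3: successors {w0}; p there: w0:F. ✗
Satisfying worlds: {w0, w1, w2}.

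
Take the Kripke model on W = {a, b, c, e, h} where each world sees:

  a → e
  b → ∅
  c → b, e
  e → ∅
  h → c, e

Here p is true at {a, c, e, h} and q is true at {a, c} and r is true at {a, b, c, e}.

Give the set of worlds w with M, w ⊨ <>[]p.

{a, c, h}

a: successors {e}; []p there: e:T. ✓
b: no successors, so <>[]p fails. ✗
c: successors {b, e}; []p there: b:T, e:T. ✓
e: no successors, so <>[]p fails. ✗
h: successors {c, e}; []p there: c:F, e:T. ✓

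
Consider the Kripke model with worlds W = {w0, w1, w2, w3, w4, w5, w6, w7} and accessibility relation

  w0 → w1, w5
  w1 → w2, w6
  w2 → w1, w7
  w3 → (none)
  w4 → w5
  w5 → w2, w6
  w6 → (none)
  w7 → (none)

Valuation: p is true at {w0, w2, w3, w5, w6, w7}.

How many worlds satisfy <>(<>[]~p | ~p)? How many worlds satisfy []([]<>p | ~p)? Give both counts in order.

For <>(<>[]~p | ~p):
w0: successors {w1, w5}; <>[]~p | ~p there: w1:T, w5:T. ✓
w1: successors {w2, w6}; <>[]~p | ~p there: w2:T, w6:F. ✓
w2: successors {w1, w7}; <>[]~p | ~p there: w1:T, w7:F. ✓
w3: no successors, so <>(<>[]~p | ~p) fails. ✗
w4: successors {w5}; <>[]~p | ~p there: w5:T. ✓
w5: successors {w2, w6}; <>[]~p | ~p there: w2:T, w6:F. ✓
w6: no successors, so <>(<>[]~p | ~p) fails. ✗
w7: no successors, so <>(<>[]~p | ~p) fails. ✗
— 5 worlds.
For []([]<>p | ~p):
w0: successors {w1, w5}; []<>p | ~p there: w1:T, w5:F. ✗
w1: successors {w2, w6}; []<>p | ~p there: w2:F, w6:T. ✗
w2: successors {w1, w7}; []<>p | ~p there: w1:T, w7:T. ✓
w3: no successors, so []([]<>p | ~p) holds vacuously. ✓
w4: successors {w5}; []<>p | ~p there: w5:F. ✗
w5: successors {w2, w6}; []<>p | ~p there: w2:F, w6:T. ✗
w6: no successors, so []([]<>p | ~p) holds vacuously. ✓
w7: no successors, so []([]<>p | ~p) holds vacuously. ✓
— 4 worlds.

5 and 4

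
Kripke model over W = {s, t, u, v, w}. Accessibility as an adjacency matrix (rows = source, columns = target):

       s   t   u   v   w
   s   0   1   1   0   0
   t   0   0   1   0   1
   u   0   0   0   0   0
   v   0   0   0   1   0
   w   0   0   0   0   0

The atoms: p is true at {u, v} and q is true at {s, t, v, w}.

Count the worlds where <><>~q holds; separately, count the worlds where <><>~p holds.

1 and 1

For <><>~q:
s: successors {t, u}; <>~q there: t:T, u:F. ✓
t: successors {u, w}; <>~q there: u:F, w:F. ✗
u: no successors, so <><>~q fails. ✗
v: successors {v}; <>~q there: v:F. ✗
w: no successors, so <><>~q fails. ✗
— 1 world.
For <><>~p:
s: successors {t, u}; <>~p there: t:T, u:F. ✓
t: successors {u, w}; <>~p there: u:F, w:F. ✗
u: no successors, so <><>~p fails. ✗
v: successors {v}; <>~p there: v:F. ✗
w: no successors, so <><>~p fails. ✗
— 1 world.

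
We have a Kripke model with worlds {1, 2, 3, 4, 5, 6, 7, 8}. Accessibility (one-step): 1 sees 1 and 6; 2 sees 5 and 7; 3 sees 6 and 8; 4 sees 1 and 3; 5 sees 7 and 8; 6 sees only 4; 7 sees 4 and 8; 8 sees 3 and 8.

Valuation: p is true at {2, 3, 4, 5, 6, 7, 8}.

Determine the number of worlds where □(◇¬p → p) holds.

1: successors {1, 6}; ◇¬p → p there: 1:F, 6:T. ✗
2: successors {5, 7}; ◇¬p → p there: 5:T, 7:T. ✓
3: successors {6, 8}; ◇¬p → p there: 6:T, 8:T. ✓
4: successors {1, 3}; ◇¬p → p there: 1:F, 3:T. ✗
5: successors {7, 8}; ◇¬p → p there: 7:T, 8:T. ✓
6: successors {4}; ◇¬p → p there: 4:T. ✓
7: successors {4, 8}; ◇¬p → p there: 4:T, 8:T. ✓
8: successors {3, 8}; ◇¬p → p there: 3:T, 8:T. ✓
Satisfying worlds: {2, 3, 5, 6, 7, 8}.

6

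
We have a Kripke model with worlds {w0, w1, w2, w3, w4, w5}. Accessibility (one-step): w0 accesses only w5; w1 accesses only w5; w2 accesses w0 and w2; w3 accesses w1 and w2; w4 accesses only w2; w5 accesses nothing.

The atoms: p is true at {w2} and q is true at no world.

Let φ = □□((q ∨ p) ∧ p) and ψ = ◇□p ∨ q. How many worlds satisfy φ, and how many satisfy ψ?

For □□((q ∨ p) ∧ p):
w0: successors {w5}; □((q ∨ p) ∧ p) there: w5:T. ✓
w1: successors {w5}; □((q ∨ p) ∧ p) there: w5:T. ✓
w2: successors {w0, w2}; □((q ∨ p) ∧ p) there: w0:F, w2:F. ✗
w3: successors {w1, w2}; □((q ∨ p) ∧ p) there: w1:F, w2:F. ✗
w4: successors {w2}; □((q ∨ p) ∧ p) there: w2:F. ✗
w5: no successors, so □□((q ∨ p) ∧ p) holds vacuously. ✓
— 3 worlds.
For ◇□p ∨ q:
w0: ◇□p is T, q is F. ✓
w1: ◇□p is T, q is F. ✓
w2: ◇□p is F, q is F. ✗
w3: ◇□p is F, q is F. ✗
w4: ◇□p is F, q is F. ✗
w5: ◇□p is F, q is F. ✗
— 2 worlds.

3 and 2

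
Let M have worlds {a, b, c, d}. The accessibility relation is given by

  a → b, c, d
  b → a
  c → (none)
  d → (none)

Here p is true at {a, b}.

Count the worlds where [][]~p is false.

a: successors {b, c, d}; []~p there: b:F, c:T, d:T. ✗
b: successors {a}; []~p there: a:F. ✗
c: no successors, so [][]~p holds vacuously. ✓
d: no successors, so [][]~p holds vacuously. ✓
Satisfying worlds: {c, d}.
So [][]~p fails at the other 2 worlds.

2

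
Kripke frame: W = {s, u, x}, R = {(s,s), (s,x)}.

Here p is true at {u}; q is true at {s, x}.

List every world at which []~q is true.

s: successors {s, x}; ~q there: s:F, x:F. ✗
u: no successors, so []~q holds vacuously. ✓
x: no successors, so []~q holds vacuously. ✓

{u, x}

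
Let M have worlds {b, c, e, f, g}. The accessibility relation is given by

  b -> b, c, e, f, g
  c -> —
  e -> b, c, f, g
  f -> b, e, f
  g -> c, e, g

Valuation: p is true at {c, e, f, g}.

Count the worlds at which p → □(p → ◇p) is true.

b: p is F, □(p → ◇p) is F. ✓
c: p is T, □(p → ◇p) is T. ✓
e: p is T, □(p → ◇p) is F. ✗
f: p is T, □(p → ◇p) is T. ✓
g: p is T, □(p → ◇p) is F. ✗
Satisfying worlds: {b, c, f}.

3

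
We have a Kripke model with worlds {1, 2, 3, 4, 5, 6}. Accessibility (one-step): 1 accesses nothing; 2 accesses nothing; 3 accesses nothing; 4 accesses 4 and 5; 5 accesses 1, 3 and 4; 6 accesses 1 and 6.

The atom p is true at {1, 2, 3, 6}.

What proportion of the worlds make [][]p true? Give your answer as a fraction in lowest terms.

1: no successors, so [][]p holds vacuously. ✓
2: no successors, so [][]p holds vacuously. ✓
3: no successors, so [][]p holds vacuously. ✓
4: successors {4, 5}; []p there: 4:F, 5:F. ✗
5: successors {1, 3, 4}; []p there: 1:T, 3:T, 4:F. ✗
6: successors {1, 6}; []p there: 1:T, 6:T. ✓
That's 4 of 6 worlds, so 4/6 = 2/3.

2/3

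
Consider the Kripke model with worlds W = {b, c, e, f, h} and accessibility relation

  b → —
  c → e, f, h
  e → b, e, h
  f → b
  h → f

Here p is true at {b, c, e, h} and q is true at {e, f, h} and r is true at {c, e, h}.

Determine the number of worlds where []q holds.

3

b: no successors, so []q holds vacuously. ✓
c: successors {e, f, h}; q there: e:T, f:T, h:T. ✓
e: successors {b, e, h}; q there: b:F, e:T, h:T. ✗
f: successors {b}; q there: b:F. ✗
h: successors {f}; q there: f:T. ✓
Satisfying worlds: {b, c, h}.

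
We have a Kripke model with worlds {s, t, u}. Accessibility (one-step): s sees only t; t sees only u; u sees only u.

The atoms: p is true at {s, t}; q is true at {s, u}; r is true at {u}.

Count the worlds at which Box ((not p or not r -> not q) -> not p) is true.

2

s: successors {t}; (not p or not r -> not q) -> not p there: t:F. ✗
t: successors {u}; (not p or not r -> not q) -> not p there: u:T. ✓
u: successors {u}; (not p or not r -> not q) -> not p there: u:T. ✓
Satisfying worlds: {t, u}.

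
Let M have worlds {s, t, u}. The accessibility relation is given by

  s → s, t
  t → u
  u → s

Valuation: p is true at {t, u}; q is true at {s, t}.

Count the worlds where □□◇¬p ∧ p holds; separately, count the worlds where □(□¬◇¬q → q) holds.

1 and 2

For □□◇¬p ∧ p:
s: □□◇¬p is F, p is F. ✗
t: □□◇¬p is T, p is T. ✓
u: □□◇¬p is F, p is T. ✗
— 1 world.
For □(□¬◇¬q → q):
s: successors {s, t}; □¬◇¬q → q there: s:T, t:T. ✓
t: successors {u}; □¬◇¬q → q there: u:F. ✗
u: successors {s}; □¬◇¬q → q there: s:T. ✓
— 2 worlds.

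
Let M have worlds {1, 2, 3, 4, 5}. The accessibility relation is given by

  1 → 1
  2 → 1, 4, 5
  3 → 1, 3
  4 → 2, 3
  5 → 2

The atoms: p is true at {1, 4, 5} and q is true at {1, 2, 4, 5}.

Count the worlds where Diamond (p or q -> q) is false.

0

1: successors {1}; p or q -> q there: 1:T. ✓
2: successors {1, 4, 5}; p or q -> q there: 1:T, 4:T, 5:T. ✓
3: successors {1, 3}; p or q -> q there: 1:T, 3:T. ✓
4: successors {2, 3}; p or q -> q there: 2:T, 3:T. ✓
5: successors {2}; p or q -> q there: 2:T. ✓
Satisfying worlds: {1, 2, 3, 4, 5}.
So Diamond (p or q -> q) fails at the other 0 worlds.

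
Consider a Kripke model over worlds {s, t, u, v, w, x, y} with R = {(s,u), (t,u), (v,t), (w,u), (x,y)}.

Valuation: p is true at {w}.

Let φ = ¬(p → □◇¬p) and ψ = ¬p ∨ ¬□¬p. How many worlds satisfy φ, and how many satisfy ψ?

1 and 6

For ¬(p → □◇¬p):
s: p → □◇¬p is T. ✗
t: p → □◇¬p is T. ✗
u: p → □◇¬p is T. ✗
v: p → □◇¬p is T. ✗
w: p → □◇¬p is F. ✓
x: p → □◇¬p is T. ✗
y: p → □◇¬p is T. ✗
— 1 world.
For ¬p ∨ ¬□¬p:
s: ¬p is T, ¬□¬p is F. ✓
t: ¬p is T, ¬□¬p is F. ✓
u: ¬p is T, ¬□¬p is F. ✓
v: ¬p is T, ¬□¬p is F. ✓
w: ¬p is F, ¬□¬p is F. ✗
x: ¬p is T, ¬□¬p is F. ✓
y: ¬p is T, ¬□¬p is F. ✓
— 6 worlds.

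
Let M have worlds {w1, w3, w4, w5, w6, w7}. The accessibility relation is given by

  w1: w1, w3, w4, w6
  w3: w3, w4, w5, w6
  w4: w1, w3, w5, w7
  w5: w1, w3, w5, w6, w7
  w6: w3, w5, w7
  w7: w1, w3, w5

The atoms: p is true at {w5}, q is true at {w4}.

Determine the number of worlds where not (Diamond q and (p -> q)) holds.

4

w1: Diamond q and (p -> q) is T. ✗
w3: Diamond q and (p -> q) is T. ✗
w4: Diamond q and (p -> q) is F. ✓
w5: Diamond q and (p -> q) is F. ✓
w6: Diamond q and (p -> q) is F. ✓
w7: Diamond q and (p -> q) is F. ✓
Satisfying worlds: {w4, w5, w6, w7}.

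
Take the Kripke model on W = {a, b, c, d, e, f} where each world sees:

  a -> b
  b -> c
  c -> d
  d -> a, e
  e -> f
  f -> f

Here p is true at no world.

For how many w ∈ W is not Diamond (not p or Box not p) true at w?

a: Diamond (not p or Box not p) is T. ✗
b: Diamond (not p or Box not p) is T. ✗
c: Diamond (not p or Box not p) is T. ✗
d: Diamond (not p or Box not p) is T. ✗
e: Diamond (not p or Box not p) is T. ✗
f: Diamond (not p or Box not p) is T. ✗
Satisfying worlds: ∅.

0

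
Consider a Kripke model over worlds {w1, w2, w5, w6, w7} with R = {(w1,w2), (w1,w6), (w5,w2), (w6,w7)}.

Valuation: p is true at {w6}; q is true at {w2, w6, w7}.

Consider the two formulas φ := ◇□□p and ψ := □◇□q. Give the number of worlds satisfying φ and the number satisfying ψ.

For ◇□□p:
w1: successors {w2, w6}; □□p there: w2:T, w6:T. ✓
w2: no successors, so ◇□□p fails. ✗
w5: successors {w2}; □□p there: w2:T. ✓
w6: successors {w7}; □□p there: w7:T. ✓
w7: no successors, so ◇□□p fails. ✗
— 3 worlds.
For □◇□q:
w1: successors {w2, w6}; ◇□q there: w2:F, w6:T. ✗
w2: no successors, so □◇□q holds vacuously. ✓
w5: successors {w2}; ◇□q there: w2:F. ✗
w6: successors {w7}; ◇□q there: w7:F. ✗
w7: no successors, so □◇□q holds vacuously. ✓
— 2 worlds.

3 and 2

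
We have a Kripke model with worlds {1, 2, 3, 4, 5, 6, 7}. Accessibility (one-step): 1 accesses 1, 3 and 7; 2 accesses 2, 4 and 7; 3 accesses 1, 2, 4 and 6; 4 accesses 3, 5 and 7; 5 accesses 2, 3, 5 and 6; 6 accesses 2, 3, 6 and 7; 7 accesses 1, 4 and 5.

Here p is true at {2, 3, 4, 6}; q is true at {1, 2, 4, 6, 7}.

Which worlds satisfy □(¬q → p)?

1: successors {1, 3, 7}; ¬q → p there: 1:T, 3:T, 7:T. ✓
2: successors {2, 4, 7}; ¬q → p there: 2:T, 4:T, 7:T. ✓
3: successors {1, 2, 4, 6}; ¬q → p there: 1:T, 2:T, 4:T, 6:T. ✓
4: successors {3, 5, 7}; ¬q → p there: 3:T, 5:F, 7:T. ✗
5: successors {2, 3, 5, 6}; ¬q → p there: 2:T, 3:T, 5:F, 6:T. ✗
6: successors {2, 3, 6, 7}; ¬q → p there: 2:T, 3:T, 6:T, 7:T. ✓
7: successors {1, 4, 5}; ¬q → p there: 1:T, 4:T, 5:F. ✗

{1, 2, 3, 6}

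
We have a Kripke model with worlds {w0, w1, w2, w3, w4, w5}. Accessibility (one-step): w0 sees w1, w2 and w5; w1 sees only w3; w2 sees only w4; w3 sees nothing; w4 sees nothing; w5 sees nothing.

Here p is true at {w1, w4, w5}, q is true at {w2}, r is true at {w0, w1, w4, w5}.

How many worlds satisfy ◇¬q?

3

w0: successors {w1, w2, w5}; ¬q there: w1:T, w2:F, w5:T. ✓
w1: successors {w3}; ¬q there: w3:T. ✓
w2: successors {w4}; ¬q there: w4:T. ✓
w3: no successors, so ◇¬q fails. ✗
w4: no successors, so ◇¬q fails. ✗
w5: no successors, so ◇¬q fails. ✗
Satisfying worlds: {w0, w1, w2}.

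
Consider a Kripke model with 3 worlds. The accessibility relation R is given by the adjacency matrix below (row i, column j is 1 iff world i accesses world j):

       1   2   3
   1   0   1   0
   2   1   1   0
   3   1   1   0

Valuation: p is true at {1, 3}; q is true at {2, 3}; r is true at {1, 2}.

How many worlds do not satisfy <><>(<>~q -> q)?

0

1: successors {2}; <>(<>~q -> q) there: 2:T. ✓
2: successors {1, 2}; <>(<>~q -> q) there: 1:T, 2:T. ✓
3: successors {1, 2}; <>(<>~q -> q) there: 1:T, 2:T. ✓
Satisfying worlds: {1, 2, 3}.
So <><>(<>~q -> q) fails at the other 0 worlds.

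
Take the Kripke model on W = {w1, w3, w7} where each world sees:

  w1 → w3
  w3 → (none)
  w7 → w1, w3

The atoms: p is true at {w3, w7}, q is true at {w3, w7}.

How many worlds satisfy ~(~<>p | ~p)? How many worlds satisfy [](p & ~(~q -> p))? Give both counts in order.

For ~(~<>p | ~p):
w1: ~<>p | ~p is T. ✗
w3: ~<>p | ~p is T. ✗
w7: ~<>p | ~p is F. ✓
— 1 world.
For [](p & ~(~q -> p)):
w1: successors {w3}; p & ~(~q -> p) there: w3:F. ✗
w3: no successors, so [](p & ~(~q -> p)) holds vacuously. ✓
w7: successors {w1, w3}; p & ~(~q -> p) there: w1:F, w3:F. ✗
— 1 world.

1 and 1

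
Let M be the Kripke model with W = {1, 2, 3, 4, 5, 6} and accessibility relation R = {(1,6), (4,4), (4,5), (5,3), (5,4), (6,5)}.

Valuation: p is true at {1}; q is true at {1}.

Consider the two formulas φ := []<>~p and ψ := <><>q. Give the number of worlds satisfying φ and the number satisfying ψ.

5 and 0

For []<>~p:
1: successors {6}; <>~p there: 6:T. ✓
2: no successors, so []<>~p holds vacuously. ✓
3: no successors, so []<>~p holds vacuously. ✓
4: successors {4, 5}; <>~p there: 4:T, 5:T. ✓
5: successors {3, 4}; <>~p there: 3:F, 4:T. ✗
6: successors {5}; <>~p there: 5:T. ✓
— 5 worlds.
For <><>q:
1: successors {6}; <>q there: 6:F. ✗
2: no successors, so <><>q fails. ✗
3: no successors, so <><>q fails. ✗
4: successors {4, 5}; <>q there: 4:F, 5:F. ✗
5: successors {3, 4}; <>q there: 3:F, 4:F. ✗
6: successors {5}; <>q there: 5:F. ✗
— 0 worlds.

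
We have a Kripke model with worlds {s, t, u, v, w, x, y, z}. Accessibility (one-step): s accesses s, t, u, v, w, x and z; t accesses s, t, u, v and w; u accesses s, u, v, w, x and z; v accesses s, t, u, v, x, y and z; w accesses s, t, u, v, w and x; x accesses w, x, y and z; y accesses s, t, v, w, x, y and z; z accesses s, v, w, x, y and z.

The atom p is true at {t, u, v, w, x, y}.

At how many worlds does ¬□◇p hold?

s: □◇p is T. ✗
t: □◇p is T. ✗
u: □◇p is T. ✗
v: □◇p is T. ✗
w: □◇p is T. ✗
x: □◇p is T. ✗
y: □◇p is T. ✗
z: □◇p is T. ✗
Satisfying worlds: ∅.

0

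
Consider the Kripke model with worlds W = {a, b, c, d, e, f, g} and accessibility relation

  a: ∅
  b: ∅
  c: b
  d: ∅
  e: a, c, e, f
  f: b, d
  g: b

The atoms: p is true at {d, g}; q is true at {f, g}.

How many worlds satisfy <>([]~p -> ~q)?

a: no successors, so <>([]~p -> ~q) fails. ✗
b: no successors, so <>([]~p -> ~q) fails. ✗
c: successors {b}; []~p -> ~q there: b:T. ✓
d: no successors, so <>([]~p -> ~q) fails. ✗
e: successors {a, c, e, f}; []~p -> ~q there: a:T, c:T, e:T, f:T. ✓
f: successors {b, d}; []~p -> ~q there: b:T, d:T. ✓
g: successors {b}; []~p -> ~q there: b:T. ✓
Satisfying worlds: {c, e, f, g}.

4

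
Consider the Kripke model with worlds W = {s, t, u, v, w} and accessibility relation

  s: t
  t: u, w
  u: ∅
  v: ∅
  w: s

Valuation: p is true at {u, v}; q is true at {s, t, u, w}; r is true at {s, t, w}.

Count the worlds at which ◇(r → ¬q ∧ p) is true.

1

s: successors {t}; r → ¬q ∧ p there: t:F. ✗
t: successors {u, w}; r → ¬q ∧ p there: u:T, w:F. ✓
u: no successors, so ◇(r → ¬q ∧ p) fails. ✗
v: no successors, so ◇(r → ¬q ∧ p) fails. ✗
w: successors {s}; r → ¬q ∧ p there: s:F. ✗
Satisfying worlds: {t}.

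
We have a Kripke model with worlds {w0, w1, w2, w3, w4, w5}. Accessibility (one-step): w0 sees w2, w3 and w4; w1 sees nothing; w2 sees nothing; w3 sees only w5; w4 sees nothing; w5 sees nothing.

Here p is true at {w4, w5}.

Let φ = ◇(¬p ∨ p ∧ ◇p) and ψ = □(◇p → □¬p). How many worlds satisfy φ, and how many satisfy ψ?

For ◇(¬p ∨ p ∧ ◇p):
w0: successors {w2, w3, w4}; ¬p ∨ p ∧ ◇p there: w2:T, w3:T, w4:F. ✓
w1: no successors, so ◇(¬p ∨ p ∧ ◇p) fails. ✗
w2: no successors, so ◇(¬p ∨ p ∧ ◇p) fails. ✗
w3: successors {w5}; ¬p ∨ p ∧ ◇p there: w5:F. ✗
w4: no successors, so ◇(¬p ∨ p ∧ ◇p) fails. ✗
w5: no successors, so ◇(¬p ∨ p ∧ ◇p) fails. ✗
— 1 world.
For □(◇p → □¬p):
w0: successors {w2, w3, w4}; ◇p → □¬p there: w2:T, w3:F, w4:T. ✗
w1: no successors, so □(◇p → □¬p) holds vacuously. ✓
w2: no successors, so □(◇p → □¬p) holds vacuously. ✓
w3: successors {w5}; ◇p → □¬p there: w5:T. ✓
w4: no successors, so □(◇p → □¬p) holds vacuously. ✓
w5: no successors, so □(◇p → □¬p) holds vacuously. ✓
— 5 worlds.

1 and 5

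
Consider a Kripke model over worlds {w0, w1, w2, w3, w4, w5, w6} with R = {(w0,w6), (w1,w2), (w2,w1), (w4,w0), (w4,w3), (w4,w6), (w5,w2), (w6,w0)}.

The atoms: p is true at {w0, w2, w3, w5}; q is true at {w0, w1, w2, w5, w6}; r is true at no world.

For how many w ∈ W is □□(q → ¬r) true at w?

w0: successors {w6}; □(q → ¬r) there: w6:T. ✓
w1: successors {w2}; □(q → ¬r) there: w2:T. ✓
w2: successors {w1}; □(q → ¬r) there: w1:T. ✓
w3: no successors, so □□(q → ¬r) holds vacuously. ✓
w4: successors {w0, w3, w6}; □(q → ¬r) there: w0:T, w3:T, w6:T. ✓
w5: successors {w2}; □(q → ¬r) there: w2:T. ✓
w6: successors {w0}; □(q → ¬r) there: w0:T. ✓
Satisfying worlds: {w0, w1, w2, w3, w4, w5, w6}.

7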